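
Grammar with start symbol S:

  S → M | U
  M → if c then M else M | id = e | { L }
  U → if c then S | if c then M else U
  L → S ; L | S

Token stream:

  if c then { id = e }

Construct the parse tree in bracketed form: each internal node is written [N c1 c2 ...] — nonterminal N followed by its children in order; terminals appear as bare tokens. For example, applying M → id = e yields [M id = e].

[S [U if c then [S [M { [L [S [M id = e]]] }]]]]

S
U
if c then S
if c then M
if c then { L }
if c then { S }
if c then { M }
if c then { id = e }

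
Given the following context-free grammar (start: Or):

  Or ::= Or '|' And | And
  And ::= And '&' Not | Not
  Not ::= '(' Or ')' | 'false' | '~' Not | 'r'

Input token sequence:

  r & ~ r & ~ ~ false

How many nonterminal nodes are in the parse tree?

10

[Or [And [And [And [Not r]] & [Not ~ [Not r]]] & [Not ~ [Not ~ [Not false]]]]]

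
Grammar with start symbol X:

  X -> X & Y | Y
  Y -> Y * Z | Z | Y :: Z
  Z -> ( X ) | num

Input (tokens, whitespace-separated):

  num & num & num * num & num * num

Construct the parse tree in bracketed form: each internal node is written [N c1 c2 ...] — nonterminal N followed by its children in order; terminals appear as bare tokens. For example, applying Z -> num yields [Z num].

X
X & Y
X & Y & Y
X & Y & Y & Y
Y & Y & Y & Y
Z & Y & Y & Y
num & Y & Y & Y
num & Z & Y & Y
num & num & Y & Y
num & num & Y * Z & Y
num & num & Z * Z & Y
num & num & num * Z & Y
num & num & num * num & Y
num & num & num * num & Y * Z
num & num & num * num & Z * Z
num & num & num * num & num * Z
num & num & num * num & num * num

[X [X [X [X [Y [Z num]]] & [Y [Z num]]] & [Y [Y [Z num]] * [Z num]]] & [Y [Y [Z num]] * [Z num]]]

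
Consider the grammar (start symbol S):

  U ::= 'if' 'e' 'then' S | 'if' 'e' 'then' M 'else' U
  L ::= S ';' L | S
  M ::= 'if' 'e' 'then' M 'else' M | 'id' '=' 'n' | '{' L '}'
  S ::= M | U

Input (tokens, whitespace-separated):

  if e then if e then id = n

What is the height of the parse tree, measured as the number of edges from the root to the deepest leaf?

[S [U if e then [S [U if e then [S [M id = n]]]]]]

6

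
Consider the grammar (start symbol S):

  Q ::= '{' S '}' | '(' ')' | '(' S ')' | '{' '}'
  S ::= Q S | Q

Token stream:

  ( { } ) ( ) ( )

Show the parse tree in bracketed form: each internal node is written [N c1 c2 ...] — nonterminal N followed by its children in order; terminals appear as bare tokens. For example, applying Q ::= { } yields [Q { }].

[S [Q ( [S [Q { }]] )] [S [Q ( )] [S [Q ( )]]]]

S
Q S
( S ) S
( Q ) S
( { } ) S
( { } ) Q S
( { } ) ( ) S
( { } ) ( ) Q
( { } ) ( ) ( )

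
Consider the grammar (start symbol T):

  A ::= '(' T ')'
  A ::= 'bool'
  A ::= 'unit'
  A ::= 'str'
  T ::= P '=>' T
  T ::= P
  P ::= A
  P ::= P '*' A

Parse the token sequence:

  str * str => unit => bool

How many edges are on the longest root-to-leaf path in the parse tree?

5

[T [P [P [A str]] * [A str]] => [T [P [A unit]] => [T [P [A bool]]]]]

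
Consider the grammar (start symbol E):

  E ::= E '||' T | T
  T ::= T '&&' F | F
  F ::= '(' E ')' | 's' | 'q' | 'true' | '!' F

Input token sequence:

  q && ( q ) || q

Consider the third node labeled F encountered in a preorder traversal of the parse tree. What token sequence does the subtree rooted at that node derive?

q

[E [E [T [T [F q]] && [F ( [E [T [F q]]] )]]] || [T [F q]]]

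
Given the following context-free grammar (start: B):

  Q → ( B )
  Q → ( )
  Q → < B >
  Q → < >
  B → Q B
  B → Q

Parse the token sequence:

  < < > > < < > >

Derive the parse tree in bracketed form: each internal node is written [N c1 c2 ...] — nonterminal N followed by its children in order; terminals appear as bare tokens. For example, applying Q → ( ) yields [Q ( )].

B
Q B
< B > B
< Q > B
< < > > B
< < > > Q
< < > > < B >
< < > > < Q >
< < > > < < > >

[B [Q < [B [Q < >]] >] [B [Q < [B [Q < >]] >]]]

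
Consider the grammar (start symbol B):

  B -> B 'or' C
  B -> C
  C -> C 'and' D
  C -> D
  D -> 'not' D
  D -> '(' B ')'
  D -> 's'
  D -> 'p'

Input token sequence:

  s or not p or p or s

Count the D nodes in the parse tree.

[B [B [B [B [C [D s]]] or [C [D not [D p]]]] or [C [D p]]] or [C [D s]]]

5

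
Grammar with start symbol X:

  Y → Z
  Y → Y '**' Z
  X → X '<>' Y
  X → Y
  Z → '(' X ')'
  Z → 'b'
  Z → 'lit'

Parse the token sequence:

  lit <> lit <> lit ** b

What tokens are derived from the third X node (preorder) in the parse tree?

[X [X [X [Y [Z lit]]] <> [Y [Z lit]]] <> [Y [Y [Z lit]] ** [Z b]]]

lit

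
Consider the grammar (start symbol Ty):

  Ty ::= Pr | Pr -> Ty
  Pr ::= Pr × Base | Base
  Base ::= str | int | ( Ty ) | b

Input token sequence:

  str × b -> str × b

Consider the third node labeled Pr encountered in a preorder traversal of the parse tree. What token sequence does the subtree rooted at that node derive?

str × b

[Ty [Pr [Pr [Base str]] × [Base b]] -> [Ty [Pr [Pr [Base str]] × [Base b]]]]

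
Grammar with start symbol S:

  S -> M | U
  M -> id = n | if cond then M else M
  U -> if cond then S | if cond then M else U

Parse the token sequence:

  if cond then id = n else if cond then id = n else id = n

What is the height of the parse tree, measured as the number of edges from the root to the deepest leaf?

[S [M if cond then [M id = n] else [M if cond then [M id = n] else [M id = n]]]]

4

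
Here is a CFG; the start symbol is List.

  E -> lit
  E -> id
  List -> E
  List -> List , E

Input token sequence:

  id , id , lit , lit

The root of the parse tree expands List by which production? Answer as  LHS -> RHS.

[List [List [List [List [E id]] , [E id]] , [E lit]] , [E lit]]

List -> List , E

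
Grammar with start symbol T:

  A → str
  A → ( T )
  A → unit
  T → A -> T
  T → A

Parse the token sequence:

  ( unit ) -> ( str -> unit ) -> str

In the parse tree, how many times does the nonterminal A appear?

6

[T [A ( [T [A unit]] )] -> [T [A ( [T [A str] -> [T [A unit]]] )] -> [T [A str]]]]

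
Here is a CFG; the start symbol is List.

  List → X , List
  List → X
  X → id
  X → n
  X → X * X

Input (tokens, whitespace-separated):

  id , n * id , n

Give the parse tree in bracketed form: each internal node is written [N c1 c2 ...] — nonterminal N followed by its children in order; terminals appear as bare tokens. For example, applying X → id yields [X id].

[List [X id] , [List [X [X n] * [X id]] , [List [X n]]]]

List
X , List
id , List
id , X , List
id , X * X , List
id , n * X , List
id , n * id , List
id , n * id , X
id , n * id , n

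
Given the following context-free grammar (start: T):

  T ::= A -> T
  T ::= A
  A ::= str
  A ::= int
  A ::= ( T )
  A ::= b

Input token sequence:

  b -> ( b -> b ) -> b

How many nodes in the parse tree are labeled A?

5

[T [A b] -> [T [A ( [T [A b] -> [T [A b]]] )] -> [T [A b]]]]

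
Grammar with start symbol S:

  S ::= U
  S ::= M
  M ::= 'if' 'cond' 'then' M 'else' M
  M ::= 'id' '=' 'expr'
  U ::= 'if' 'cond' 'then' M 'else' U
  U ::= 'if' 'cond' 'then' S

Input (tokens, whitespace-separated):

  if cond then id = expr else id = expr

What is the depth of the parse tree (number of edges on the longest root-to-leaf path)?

[S [M if cond then [M id = expr] else [M id = expr]]]

3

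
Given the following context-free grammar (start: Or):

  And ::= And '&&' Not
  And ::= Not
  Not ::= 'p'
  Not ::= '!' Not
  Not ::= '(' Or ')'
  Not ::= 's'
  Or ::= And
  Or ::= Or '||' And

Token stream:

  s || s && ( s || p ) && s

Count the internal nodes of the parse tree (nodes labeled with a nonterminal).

[Or [Or [And [Not s]]] || [And [And [And [Not s]] && [Not ( [Or [Or [And [Not s]]] || [And [Not p]]] )]] && [Not s]]]

16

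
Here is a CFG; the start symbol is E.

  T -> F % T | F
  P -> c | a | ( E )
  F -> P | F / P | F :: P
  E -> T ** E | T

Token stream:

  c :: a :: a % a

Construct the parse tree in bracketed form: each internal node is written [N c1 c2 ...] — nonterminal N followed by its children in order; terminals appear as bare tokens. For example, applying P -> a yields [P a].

[E [T [F [F [F [P c]] :: [P a]] :: [P a]] % [T [F [P a]]]]]

E
T
F % T
F :: P % T
F :: P :: P % T
P :: P :: P % T
c :: P :: P % T
c :: a :: P % T
c :: a :: a % T
c :: a :: a % F
c :: a :: a % P
c :: a :: a % a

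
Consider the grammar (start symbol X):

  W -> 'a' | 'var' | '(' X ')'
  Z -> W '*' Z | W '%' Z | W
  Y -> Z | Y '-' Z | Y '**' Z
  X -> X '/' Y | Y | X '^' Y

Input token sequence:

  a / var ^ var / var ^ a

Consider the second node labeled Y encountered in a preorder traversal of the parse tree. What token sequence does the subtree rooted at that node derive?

var

[X [X [X [X [X [Y [Z [W a]]]] / [Y [Z [W var]]]] ^ [Y [Z [W var]]]] / [Y [Z [W var]]]] ^ [Y [Z [W a]]]]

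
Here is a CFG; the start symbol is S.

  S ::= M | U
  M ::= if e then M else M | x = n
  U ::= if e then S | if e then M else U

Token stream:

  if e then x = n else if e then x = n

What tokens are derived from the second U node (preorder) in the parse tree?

[S [U if e then [M x = n] else [U if e then [S [M x = n]]]]]

if e then x = n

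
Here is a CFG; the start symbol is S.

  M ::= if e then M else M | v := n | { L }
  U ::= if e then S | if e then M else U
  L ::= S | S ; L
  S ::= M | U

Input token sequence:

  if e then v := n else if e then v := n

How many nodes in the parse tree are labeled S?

2

[S [U if e then [M v := n] else [U if e then [S [M v := n]]]]]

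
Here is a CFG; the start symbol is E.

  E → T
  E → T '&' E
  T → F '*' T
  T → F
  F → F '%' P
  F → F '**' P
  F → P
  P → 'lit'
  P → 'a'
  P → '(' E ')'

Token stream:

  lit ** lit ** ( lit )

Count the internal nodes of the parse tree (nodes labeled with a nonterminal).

12

[E [T [F [F [F [P lit]] ** [P lit]] ** [P ( [E [T [F [P lit]]]] )]]]]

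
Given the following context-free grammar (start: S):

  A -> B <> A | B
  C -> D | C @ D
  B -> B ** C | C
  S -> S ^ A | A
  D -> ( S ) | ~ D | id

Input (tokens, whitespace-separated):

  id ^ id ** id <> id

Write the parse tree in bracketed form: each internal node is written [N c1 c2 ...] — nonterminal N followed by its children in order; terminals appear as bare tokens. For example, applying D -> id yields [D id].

S
S ^ A
A ^ A
B ^ A
C ^ A
D ^ A
id ^ A
id ^ B <> A
id ^ B ** C <> A
id ^ C ** C <> A
id ^ D ** C <> A
id ^ id ** C <> A
id ^ id ** D <> A
id ^ id ** id <> A
id ^ id ** id <> B
id ^ id ** id <> C
id ^ id ** id <> D
id ^ id ** id <> id

[S [S [A [B [C [D id]]]]] ^ [A [B [B [C [D id]]] ** [C [D id]]] <> [A [B [C [D id]]]]]]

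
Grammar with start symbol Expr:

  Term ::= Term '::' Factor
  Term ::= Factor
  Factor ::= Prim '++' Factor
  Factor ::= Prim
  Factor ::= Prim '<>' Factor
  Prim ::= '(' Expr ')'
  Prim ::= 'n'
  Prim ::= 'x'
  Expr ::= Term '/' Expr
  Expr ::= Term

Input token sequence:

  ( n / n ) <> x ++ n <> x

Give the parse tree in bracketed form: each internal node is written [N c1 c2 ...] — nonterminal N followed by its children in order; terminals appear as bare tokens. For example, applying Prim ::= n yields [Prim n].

[Expr [Term [Factor [Prim ( [Expr [Term [Factor [Prim n]]] / [Expr [Term [Factor [Prim n]]]]] )] <> [Factor [Prim x] ++ [Factor [Prim n] <> [Factor [Prim x]]]]]]]

Expr
Term
Factor
Prim <> Factor
( Expr ) <> Factor
( Term / Expr ) <> Factor
( Factor / Expr ) <> Factor
( Prim / Expr ) <> Factor
( n / Expr ) <> Factor
( n / Term ) <> Factor
( n / Factor ) <> Factor
( n / Prim ) <> Factor
( n / n ) <> Factor
( n / n ) <> Prim ++ Factor
( n / n ) <> x ++ Factor
( n / n ) <> x ++ Prim <> Factor
( n / n ) <> x ++ n <> Factor
( n / n ) <> x ++ n <> Prim
( n / n ) <> x ++ n <> x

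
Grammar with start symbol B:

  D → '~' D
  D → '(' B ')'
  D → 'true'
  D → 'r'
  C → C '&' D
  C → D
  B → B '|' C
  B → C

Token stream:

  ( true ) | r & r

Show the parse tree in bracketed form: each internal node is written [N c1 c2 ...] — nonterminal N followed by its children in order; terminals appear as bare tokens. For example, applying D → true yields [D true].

[B [B [C [D ( [B [C [D true]]] )]]] | [C [C [D r]] & [D r]]]

B
B | C
C | C
D | C
( B ) | C
( C ) | C
( D ) | C
( true ) | C
( true ) | C & D
( true ) | D & D
( true ) | r & D
( true ) | r & r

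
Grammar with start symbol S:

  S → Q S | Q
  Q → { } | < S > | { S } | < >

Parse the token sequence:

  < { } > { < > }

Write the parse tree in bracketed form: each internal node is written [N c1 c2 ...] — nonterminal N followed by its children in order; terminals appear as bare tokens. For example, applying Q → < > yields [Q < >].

[S [Q < [S [Q { }]] >] [S [Q { [S [Q < >]] }]]]

S
Q S
< S > S
< Q > S
< { } > S
< { } > Q
< { } > { S }
< { } > { Q }
< { } > { < > }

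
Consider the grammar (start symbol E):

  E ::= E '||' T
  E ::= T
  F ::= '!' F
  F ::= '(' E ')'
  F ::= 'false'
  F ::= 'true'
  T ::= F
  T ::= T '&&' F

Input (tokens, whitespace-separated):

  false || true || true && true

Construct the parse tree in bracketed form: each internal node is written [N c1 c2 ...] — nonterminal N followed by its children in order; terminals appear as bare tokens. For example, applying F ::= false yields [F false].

[E [E [E [T [F false]]] || [T [F true]]] || [T [T [F true]] && [F true]]]

E
E || T
E || T || T
T || T || T
F || T || T
false || T || T
false || F || T
false || true || T
false || true || T && F
false || true || F && F
false || true || true && F
false || true || true && true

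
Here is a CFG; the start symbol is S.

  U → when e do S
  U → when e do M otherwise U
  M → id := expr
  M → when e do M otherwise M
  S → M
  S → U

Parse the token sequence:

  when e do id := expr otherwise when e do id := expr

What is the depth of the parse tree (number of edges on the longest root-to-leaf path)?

5

[S [U when e do [M id := expr] otherwise [U when e do [S [M id := expr]]]]]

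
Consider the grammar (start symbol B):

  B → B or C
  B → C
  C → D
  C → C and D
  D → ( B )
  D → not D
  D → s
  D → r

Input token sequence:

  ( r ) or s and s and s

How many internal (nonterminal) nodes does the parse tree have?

13

[B [B [C [D ( [B [C [D r]]] )]]] or [C [C [C [D s]] and [D s]] and [D s]]]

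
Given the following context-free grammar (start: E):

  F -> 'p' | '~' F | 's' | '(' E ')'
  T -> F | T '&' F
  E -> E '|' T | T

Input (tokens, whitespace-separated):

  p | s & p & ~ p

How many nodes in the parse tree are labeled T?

4

[E [E [T [F p]]] | [T [T [T [F s]] & [F p]] & [F ~ [F p]]]]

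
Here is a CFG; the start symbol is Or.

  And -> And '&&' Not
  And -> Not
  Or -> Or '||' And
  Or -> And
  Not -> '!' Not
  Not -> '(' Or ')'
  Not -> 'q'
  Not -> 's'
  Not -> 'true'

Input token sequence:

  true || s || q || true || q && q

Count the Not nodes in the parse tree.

6

[Or [Or [Or [Or [Or [And [Not true]]] || [And [Not s]]] || [And [Not q]]] || [And [Not true]]] || [And [And [Not q]] && [Not q]]]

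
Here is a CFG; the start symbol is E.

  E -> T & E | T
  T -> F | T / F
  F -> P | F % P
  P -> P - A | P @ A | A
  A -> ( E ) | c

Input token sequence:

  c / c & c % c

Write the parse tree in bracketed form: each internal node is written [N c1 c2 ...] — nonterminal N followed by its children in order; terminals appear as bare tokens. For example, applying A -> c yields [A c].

E
T & E
T / F & E
F / F & E
P / F & E
A / F & E
c / F & E
c / P & E
c / A & E
c / c & E
c / c & T
c / c & F
c / c & F % P
c / c & P % P
c / c & A % P
c / c & c % P
c / c & c % A
c / c & c % c

[E [T [T [F [P [A c]]]] / [F [P [A c]]]] & [E [T [F [F [P [A c]]] % [P [A c]]]]]]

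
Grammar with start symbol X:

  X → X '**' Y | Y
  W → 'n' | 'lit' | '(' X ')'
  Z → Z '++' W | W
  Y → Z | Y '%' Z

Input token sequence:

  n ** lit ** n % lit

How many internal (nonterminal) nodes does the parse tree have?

15

[X [X [X [Y [Z [W n]]]] ** [Y [Z [W lit]]]] ** [Y [Y [Z [W n]]] % [Z [W lit]]]]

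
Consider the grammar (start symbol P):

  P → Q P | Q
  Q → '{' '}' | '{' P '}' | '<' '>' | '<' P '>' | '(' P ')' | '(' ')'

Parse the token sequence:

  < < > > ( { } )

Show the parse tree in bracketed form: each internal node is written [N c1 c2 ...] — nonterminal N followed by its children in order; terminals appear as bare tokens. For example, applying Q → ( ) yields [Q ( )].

P
Q P
< P > P
< Q > P
< < > > P
< < > > Q
< < > > ( P )
< < > > ( Q )
< < > > ( { } )

[P [Q < [P [Q < >]] >] [P [Q ( [P [Q { }]] )]]]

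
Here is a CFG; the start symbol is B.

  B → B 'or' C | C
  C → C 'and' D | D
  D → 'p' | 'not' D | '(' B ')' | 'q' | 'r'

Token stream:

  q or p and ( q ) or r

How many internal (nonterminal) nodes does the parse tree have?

14

[B [B [B [C [D q]]] or [C [C [D p]] and [D ( [B [C [D q]]] )]]] or [C [D r]]]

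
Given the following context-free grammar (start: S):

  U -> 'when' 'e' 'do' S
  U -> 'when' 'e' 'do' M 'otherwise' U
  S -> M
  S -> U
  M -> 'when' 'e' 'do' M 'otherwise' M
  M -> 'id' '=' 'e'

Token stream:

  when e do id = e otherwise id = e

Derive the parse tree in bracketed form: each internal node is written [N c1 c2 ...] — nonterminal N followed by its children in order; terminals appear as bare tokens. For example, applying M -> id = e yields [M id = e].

[S [M when e do [M id = e] otherwise [M id = e]]]

S
M
when e do M otherwise M
when e do id = e otherwise M
when e do id = e otherwise id = e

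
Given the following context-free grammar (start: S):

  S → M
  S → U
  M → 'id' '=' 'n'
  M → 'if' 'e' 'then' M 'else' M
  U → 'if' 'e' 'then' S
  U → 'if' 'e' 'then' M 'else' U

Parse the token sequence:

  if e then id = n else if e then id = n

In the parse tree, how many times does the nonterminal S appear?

[S [U if e then [M id = n] else [U if e then [S [M id = n]]]]]

2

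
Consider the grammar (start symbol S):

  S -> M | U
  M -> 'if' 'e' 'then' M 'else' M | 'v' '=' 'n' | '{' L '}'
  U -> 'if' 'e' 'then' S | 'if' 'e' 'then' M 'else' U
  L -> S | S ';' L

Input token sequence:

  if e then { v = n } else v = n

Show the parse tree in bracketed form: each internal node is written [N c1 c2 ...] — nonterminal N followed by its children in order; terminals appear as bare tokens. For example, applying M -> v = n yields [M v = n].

S
M
if e then M else M
if e then { L } else M
if e then { S } else M
if e then { M } else M
if e then { v = n } else M
if e then { v = n } else v = n

[S [M if e then [M { [L [S [M v = n]]] }] else [M v = n]]]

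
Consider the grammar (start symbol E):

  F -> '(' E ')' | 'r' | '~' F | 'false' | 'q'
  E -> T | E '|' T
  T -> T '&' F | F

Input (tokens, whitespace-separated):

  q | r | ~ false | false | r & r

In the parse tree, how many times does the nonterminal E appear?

5

[E [E [E [E [E [T [F q]]] | [T [F r]]] | [T [F ~ [F false]]]] | [T [F false]]] | [T [T [F r]] & [F r]]]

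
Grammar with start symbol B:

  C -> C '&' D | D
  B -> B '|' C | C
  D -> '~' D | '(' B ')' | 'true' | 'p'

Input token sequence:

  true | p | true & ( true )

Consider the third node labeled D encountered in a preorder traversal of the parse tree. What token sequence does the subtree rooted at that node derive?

true

[B [B [B [C [D true]]] | [C [D p]]] | [C [C [D true]] & [D ( [B [C [D true]]] )]]]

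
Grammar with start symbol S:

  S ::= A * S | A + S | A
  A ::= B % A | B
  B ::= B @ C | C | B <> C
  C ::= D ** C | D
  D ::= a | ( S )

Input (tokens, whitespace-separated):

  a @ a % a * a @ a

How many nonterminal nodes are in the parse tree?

20

[S [A [B [B [C [D a]]] @ [C [D a]]] % [A [B [C [D a]]]]] * [S [A [B [B [C [D a]]] @ [C [D a]]]]]]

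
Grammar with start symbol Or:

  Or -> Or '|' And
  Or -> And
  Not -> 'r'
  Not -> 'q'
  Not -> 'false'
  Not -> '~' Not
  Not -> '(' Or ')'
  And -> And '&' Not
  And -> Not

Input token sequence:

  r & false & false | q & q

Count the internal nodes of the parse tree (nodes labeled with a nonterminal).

12

[Or [Or [And [And [And [Not r]] & [Not false]] & [Not false]]] | [And [And [Not q]] & [Not q]]]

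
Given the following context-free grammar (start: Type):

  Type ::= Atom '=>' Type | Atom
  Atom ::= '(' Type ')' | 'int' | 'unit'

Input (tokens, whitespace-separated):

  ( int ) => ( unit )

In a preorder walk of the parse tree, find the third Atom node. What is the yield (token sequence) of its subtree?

( unit )

[Type [Atom ( [Type [Atom int]] )] => [Type [Atom ( [Type [Atom unit]] )]]]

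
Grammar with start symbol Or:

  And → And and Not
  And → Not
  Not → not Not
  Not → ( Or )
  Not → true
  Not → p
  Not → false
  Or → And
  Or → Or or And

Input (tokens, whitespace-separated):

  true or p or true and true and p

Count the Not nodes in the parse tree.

[Or [Or [Or [And [Not true]]] or [And [Not p]]] or [And [And [And [Not true]] and [Not true]] and [Not p]]]

5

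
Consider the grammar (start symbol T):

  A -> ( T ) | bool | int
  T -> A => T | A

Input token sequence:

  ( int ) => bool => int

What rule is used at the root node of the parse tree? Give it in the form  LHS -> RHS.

T -> A => T

[T [A ( [T [A int]] )] => [T [A bool] => [T [A int]]]]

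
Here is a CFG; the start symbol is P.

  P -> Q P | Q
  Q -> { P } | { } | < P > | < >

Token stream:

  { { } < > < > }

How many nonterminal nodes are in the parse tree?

8

[P [Q { [P [Q { }] [P [Q < >] [P [Q < >]]]] }]]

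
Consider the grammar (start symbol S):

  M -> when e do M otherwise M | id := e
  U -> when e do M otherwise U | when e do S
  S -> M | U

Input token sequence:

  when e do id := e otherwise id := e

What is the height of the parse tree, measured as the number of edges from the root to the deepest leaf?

3

[S [M when e do [M id := e] otherwise [M id := e]]]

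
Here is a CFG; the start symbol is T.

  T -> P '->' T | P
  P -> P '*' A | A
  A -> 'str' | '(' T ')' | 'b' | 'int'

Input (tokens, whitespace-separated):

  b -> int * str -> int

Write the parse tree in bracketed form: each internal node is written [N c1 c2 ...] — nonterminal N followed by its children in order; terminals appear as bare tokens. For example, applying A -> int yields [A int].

T
P -> T
A -> T
b -> T
b -> P -> T
b -> P * A -> T
b -> A * A -> T
b -> int * A -> T
b -> int * str -> T
b -> int * str -> P
b -> int * str -> A
b -> int * str -> int

[T [P [A b]] -> [T [P [P [A int]] * [A str]] -> [T [P [A int]]]]]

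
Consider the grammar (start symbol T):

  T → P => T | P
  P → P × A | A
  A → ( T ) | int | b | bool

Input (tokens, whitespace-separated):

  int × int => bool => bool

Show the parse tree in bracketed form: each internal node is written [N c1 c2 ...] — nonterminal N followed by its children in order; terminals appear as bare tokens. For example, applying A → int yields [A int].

T
P => T
P × A => T
A × A => T
int × A => T
int × int => T
int × int => P => T
int × int => A => T
int × int => bool => T
int × int => bool => P
int × int => bool => A
int × int => bool => bool

[T [P [P [A int]] × [A int]] => [T [P [A bool]] => [T [P [A bool]]]]]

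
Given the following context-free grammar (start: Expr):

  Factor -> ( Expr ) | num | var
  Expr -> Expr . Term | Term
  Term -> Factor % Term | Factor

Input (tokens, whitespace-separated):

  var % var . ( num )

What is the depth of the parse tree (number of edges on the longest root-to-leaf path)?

[Expr [Expr [Term [Factor var] % [Term [Factor var]]]] . [Term [Factor ( [Expr [Term [Factor num]]] )]]]

6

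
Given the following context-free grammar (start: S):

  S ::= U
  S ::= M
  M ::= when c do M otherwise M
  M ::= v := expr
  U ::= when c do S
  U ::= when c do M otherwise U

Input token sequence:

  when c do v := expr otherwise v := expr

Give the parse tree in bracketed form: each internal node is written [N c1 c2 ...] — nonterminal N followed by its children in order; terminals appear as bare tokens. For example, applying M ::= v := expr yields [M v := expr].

S
M
when c do M otherwise M
when c do v := expr otherwise M
when c do v := expr otherwise v := expr

[S [M when c do [M v := expr] otherwise [M v := expr]]]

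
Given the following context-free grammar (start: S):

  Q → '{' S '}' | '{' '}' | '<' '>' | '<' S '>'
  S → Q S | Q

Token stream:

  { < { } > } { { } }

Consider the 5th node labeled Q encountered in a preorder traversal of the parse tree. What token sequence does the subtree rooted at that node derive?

[S [Q { [S [Q < [S [Q { }]] >]] }] [S [Q { [S [Q { }]] }]]]

{ }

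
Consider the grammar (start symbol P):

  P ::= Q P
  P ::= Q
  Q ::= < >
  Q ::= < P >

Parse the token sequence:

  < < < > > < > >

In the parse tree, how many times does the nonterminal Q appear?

4

[P [Q < [P [Q < [P [Q < >]] >] [P [Q < >]]] >]]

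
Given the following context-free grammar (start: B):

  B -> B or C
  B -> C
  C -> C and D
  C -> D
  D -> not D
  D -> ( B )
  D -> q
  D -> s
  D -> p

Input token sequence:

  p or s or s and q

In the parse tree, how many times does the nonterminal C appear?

[B [B [B [C [D p]]] or [C [D s]]] or [C [C [D s]] and [D q]]]

4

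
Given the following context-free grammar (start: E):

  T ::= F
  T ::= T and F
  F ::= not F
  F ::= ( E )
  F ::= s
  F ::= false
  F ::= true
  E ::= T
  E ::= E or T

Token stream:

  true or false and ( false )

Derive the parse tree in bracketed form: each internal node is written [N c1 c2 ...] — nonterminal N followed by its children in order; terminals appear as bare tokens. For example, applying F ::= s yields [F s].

E
E or T
T or T
F or T
true or T
true or T and F
true or F and F
true or false and F
true or false and ( E )
true or false and ( T )
true or false and ( F )
true or false and ( false )

[E [E [T [F true]]] or [T [T [F false]] and [F ( [E [T [F false]]] )]]]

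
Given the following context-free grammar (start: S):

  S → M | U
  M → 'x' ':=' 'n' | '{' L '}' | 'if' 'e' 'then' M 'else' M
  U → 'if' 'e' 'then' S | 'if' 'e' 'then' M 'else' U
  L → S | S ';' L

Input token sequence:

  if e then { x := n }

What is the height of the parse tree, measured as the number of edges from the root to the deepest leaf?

[S [U if e then [S [M { [L [S [M x := n]]] }]]]]

7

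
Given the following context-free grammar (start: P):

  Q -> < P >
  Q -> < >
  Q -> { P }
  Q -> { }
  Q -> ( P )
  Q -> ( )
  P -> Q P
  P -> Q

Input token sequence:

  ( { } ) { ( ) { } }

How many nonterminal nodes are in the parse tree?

[P [Q ( [P [Q { }]] )] [P [Q { [P [Q ( )] [P [Q { }]]] }]]]

10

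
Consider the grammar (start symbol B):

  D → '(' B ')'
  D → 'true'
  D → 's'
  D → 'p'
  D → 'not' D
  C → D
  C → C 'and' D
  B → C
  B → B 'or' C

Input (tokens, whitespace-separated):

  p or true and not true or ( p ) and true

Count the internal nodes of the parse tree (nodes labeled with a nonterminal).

[B [B [B [C [D p]]] or [C [C [D true]] and [D not [D true]]]] or [C [C [D ( [B [C [D p]]] )]] and [D true]]]

17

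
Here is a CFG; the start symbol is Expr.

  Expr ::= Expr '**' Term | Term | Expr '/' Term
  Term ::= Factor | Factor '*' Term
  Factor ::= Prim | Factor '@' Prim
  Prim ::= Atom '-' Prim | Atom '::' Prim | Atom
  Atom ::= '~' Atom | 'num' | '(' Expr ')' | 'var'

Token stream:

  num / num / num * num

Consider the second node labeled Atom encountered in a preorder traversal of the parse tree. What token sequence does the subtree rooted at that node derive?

num

[Expr [Expr [Expr [Term [Factor [Prim [Atom num]]]]] / [Term [Factor [Prim [Atom num]]]]] / [Term [Factor [Prim [Atom num]]] * [Term [Factor [Prim [Atom num]]]]]]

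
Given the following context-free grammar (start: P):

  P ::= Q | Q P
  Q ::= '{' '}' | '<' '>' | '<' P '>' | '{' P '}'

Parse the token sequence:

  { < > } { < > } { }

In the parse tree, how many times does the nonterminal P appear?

5

[P [Q { [P [Q < >]] }] [P [Q { [P [Q < >]] }] [P [Q { }]]]]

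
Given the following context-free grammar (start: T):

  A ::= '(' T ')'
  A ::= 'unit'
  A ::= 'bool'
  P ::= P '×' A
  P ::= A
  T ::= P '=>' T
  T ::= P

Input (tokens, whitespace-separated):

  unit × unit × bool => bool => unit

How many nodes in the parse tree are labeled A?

5

[T [P [P [P [A unit]] × [A unit]] × [A bool]] => [T [P [A bool]] => [T [P [A unit]]]]]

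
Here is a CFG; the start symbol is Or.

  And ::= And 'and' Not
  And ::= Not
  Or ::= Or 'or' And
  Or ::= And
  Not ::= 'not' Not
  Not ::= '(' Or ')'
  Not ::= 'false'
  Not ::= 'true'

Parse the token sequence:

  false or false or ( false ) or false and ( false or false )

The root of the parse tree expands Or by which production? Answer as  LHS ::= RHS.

Or ::= Or 'or' And

[Or [Or [Or [Or [And [Not false]]] or [And [Not false]]] or [And [Not ( [Or [And [Not false]]] )]]] or [And [And [Not false]] and [Not ( [Or [Or [And [Not false]]] or [And [Not false]]] )]]]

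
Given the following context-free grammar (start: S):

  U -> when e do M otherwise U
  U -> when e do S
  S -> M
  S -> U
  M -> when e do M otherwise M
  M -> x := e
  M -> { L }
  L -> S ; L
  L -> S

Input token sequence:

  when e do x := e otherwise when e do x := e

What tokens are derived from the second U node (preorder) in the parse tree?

when e do x := e

[S [U when e do [M x := e] otherwise [U when e do [S [M x := e]]]]]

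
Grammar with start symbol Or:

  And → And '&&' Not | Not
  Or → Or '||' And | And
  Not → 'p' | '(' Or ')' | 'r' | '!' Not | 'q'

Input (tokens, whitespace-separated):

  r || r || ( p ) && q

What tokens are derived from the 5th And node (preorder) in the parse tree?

[Or [Or [Or [And [Not r]]] || [And [Not r]]] || [And [And [Not ( [Or [And [Not p]]] )]] && [Not q]]]

p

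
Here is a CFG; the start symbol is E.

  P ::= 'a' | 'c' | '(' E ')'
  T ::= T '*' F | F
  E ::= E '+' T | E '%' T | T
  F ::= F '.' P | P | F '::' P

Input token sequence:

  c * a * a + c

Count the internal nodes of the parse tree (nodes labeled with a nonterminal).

14

[E [E [T [T [T [F [P c]]] * [F [P a]]] * [F [P a]]]] + [T [F [P c]]]]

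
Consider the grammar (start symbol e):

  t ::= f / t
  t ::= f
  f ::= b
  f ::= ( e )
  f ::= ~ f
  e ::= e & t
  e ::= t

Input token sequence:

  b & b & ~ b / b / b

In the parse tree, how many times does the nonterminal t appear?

[e [e [e [t [f b]]] & [t [f b]]] & [t [f ~ [f b]] / [t [f b] / [t [f b]]]]]

5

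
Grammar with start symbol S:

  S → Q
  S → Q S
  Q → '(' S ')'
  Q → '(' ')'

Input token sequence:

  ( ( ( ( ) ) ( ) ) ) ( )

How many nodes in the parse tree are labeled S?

6

[S [Q ( [S [Q ( [S [Q ( [S [Q ( )]] )] [S [Q ( )]]] )]] )] [S [Q ( )]]]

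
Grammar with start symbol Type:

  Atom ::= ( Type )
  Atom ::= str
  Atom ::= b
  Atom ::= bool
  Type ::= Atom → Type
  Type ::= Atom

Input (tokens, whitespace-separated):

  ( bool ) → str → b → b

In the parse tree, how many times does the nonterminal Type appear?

[Type [Atom ( [Type [Atom bool]] )] → [Type [Atom str] → [Type [Atom b] → [Type [Atom b]]]]]

5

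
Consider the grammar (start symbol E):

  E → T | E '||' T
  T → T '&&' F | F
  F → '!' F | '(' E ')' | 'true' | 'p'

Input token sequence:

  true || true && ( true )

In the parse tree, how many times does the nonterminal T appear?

[E [E [T [F true]]] || [T [T [F true]] && [F ( [E [T [F true]]] )]]]

4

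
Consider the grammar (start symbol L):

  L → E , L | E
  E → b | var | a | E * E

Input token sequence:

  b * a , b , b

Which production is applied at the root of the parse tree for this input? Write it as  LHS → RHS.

[L [E [E b] * [E a]] , [L [E b] , [L [E b]]]]

L → E , L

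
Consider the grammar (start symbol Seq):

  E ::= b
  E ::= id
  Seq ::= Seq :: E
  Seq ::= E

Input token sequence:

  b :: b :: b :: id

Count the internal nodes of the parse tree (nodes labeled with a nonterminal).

[Seq [Seq [Seq [Seq [E b]] :: [E b]] :: [E b]] :: [E id]]

8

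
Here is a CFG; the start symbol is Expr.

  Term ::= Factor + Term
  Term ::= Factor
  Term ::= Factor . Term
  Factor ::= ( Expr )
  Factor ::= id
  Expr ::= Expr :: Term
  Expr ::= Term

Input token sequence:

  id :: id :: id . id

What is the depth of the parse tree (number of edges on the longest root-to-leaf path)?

[Expr [Expr [Expr [Term [Factor id]]] :: [Term [Factor id]]] :: [Term [Factor id] . [Term [Factor id]]]]

5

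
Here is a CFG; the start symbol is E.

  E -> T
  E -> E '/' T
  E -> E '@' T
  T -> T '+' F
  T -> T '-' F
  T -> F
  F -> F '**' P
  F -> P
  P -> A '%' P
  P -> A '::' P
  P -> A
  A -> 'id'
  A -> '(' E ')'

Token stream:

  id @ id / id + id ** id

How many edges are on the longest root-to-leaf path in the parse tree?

7

[E [E [E [T [F [P [A id]]]]] @ [T [F [P [A id]]]]] / [T [T [F [P [A id]]]] + [F [F [P [A id]]] ** [P [A id]]]]]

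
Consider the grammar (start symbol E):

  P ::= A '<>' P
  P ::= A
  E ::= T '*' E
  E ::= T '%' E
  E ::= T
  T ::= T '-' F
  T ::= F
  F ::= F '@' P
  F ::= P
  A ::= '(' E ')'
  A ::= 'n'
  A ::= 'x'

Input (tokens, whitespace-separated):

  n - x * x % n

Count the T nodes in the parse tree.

4

[E [T [T [F [P [A n]]]] - [F [P [A x]]]] * [E [T [F [P [A x]]]] % [E [T [F [P [A n]]]]]]]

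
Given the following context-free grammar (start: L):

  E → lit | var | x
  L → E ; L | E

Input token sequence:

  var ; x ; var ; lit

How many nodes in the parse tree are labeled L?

[L [E var] ; [L [E x] ; [L [E var] ; [L [E lit]]]]]

4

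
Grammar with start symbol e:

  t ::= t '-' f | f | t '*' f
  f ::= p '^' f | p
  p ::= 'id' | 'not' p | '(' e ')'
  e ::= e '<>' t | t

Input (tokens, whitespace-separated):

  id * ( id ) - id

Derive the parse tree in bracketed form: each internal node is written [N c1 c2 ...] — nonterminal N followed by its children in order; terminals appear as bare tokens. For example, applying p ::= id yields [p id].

e
t
t - f
t * f - f
f * f - f
p * f - f
id * f - f
id * p - f
id * ( e ) - f
id * ( t ) - f
id * ( f ) - f
id * ( p ) - f
id * ( id ) - f
id * ( id ) - p
id * ( id ) - id

[e [t [t [t [f [p id]]] * [f [p ( [e [t [f [p id]]]] )]]] - [f [p id]]]]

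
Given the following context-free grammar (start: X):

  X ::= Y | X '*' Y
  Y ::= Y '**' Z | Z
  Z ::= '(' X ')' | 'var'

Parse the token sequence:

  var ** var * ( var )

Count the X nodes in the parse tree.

[X [X [Y [Y [Z var]] ** [Z var]]] * [Y [Z ( [X [Y [Z var]]] )]]]

3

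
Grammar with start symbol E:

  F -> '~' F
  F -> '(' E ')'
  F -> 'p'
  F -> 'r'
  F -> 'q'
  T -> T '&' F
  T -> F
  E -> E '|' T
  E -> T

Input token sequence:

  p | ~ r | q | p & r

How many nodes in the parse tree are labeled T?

5

[E [E [E [E [T [F p]]] | [T [F ~ [F r]]]] | [T [F q]]] | [T [T [F p]] & [F r]]]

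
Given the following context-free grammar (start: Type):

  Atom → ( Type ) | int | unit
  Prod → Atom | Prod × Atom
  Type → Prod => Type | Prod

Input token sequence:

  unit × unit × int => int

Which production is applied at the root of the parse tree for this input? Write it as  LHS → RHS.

Type → Prod => Type

[Type [Prod [Prod [Prod [Atom unit]] × [Atom unit]] × [Atom int]] => [Type [Prod [Atom int]]]]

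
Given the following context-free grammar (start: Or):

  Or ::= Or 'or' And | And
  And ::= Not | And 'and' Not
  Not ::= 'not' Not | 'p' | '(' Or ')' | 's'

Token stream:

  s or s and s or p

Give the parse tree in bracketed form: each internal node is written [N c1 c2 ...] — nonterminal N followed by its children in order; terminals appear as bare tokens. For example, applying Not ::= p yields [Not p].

[Or [Or [Or [And [Not s]]] or [And [And [Not s]] and [Not s]]] or [And [Not p]]]

Or
Or or And
Or or And or And
And or And or And
Not or And or And
s or And or And
s or And and Not or And
s or Not and Not or And
s or s and Not or And
s or s and s or And
s or s and s or Not
s or s and s or p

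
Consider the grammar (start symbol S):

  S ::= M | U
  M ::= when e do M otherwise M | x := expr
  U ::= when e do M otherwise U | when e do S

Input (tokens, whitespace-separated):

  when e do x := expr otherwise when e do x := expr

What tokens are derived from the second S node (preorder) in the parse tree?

x := expr

[S [U when e do [M x := expr] otherwise [U when e do [S [M x := expr]]]]]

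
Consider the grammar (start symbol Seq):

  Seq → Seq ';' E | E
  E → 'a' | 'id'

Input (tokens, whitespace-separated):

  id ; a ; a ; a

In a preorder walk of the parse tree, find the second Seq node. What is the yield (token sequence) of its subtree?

id ; a ; a

[Seq [Seq [Seq [Seq [E id]] ; [E a]] ; [E a]] ; [E a]]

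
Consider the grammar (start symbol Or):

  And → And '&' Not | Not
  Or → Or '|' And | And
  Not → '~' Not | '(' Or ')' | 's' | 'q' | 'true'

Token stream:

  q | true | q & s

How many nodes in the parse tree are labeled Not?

[Or [Or [Or [And [Not q]]] | [And [Not true]]] | [And [And [Not q]] & [Not s]]]

4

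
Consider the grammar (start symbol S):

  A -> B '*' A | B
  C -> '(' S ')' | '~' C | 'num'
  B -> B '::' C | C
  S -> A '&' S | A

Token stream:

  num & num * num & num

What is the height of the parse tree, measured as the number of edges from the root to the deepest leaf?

[S [A [B [C num]]] & [S [A [B [C num]] * [A [B [C num]]]] & [S [A [B [C num]]]]]]

6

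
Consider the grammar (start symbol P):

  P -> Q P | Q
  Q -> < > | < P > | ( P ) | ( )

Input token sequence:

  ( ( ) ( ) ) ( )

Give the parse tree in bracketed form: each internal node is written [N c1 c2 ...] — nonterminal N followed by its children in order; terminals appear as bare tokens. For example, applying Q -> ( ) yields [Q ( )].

[P [Q ( [P [Q ( )] [P [Q ( )]]] )] [P [Q ( )]]]

P
Q P
( P ) P
( Q P ) P
( ( ) P ) P
( ( ) Q ) P
( ( ) ( ) ) P
( ( ) ( ) ) Q
( ( ) ( ) ) ( )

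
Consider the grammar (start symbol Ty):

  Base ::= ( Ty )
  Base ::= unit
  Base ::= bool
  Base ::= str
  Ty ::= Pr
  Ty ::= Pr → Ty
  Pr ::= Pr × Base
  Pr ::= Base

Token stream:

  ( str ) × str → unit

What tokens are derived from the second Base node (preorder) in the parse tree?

[Ty [Pr [Pr [Base ( [Ty [Pr [Base str]]] )]] × [Base str]] → [Ty [Pr [Base unit]]]]

str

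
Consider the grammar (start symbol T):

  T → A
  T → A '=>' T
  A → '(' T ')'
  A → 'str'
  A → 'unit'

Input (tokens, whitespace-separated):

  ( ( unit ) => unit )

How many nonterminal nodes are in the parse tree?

[T [A ( [T [A ( [T [A unit]] )] => [T [A unit]]] )]]

8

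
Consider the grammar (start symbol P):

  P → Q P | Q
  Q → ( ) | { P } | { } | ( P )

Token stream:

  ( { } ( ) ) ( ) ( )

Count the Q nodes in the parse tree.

[P [Q ( [P [Q { }] [P [Q ( )]]] )] [P [Q ( )] [P [Q ( )]]]]

5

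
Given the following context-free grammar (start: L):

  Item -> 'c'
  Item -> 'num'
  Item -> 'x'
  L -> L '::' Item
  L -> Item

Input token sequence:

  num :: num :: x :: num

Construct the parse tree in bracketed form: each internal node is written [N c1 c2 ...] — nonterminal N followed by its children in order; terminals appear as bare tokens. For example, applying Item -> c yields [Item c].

[L [L [L [L [Item num]] :: [Item num]] :: [Item x]] :: [Item num]]

L
L :: Item
L :: Item :: Item
L :: Item :: Item :: Item
Item :: Item :: Item :: Item
num :: Item :: Item :: Item
num :: num :: Item :: Item
num :: num :: x :: Item
num :: num :: x :: num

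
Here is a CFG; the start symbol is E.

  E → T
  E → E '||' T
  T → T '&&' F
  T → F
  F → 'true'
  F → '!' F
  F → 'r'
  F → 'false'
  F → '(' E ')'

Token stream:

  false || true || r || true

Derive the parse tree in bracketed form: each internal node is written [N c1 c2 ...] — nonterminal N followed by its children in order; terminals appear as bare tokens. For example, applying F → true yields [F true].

E
E || T
E || T || T
E || T || T || T
T || T || T || T
F || T || T || T
false || T || T || T
false || F || T || T
false || true || T || T
false || true || F || T
false || true || r || T
false || true || r || F
false || true || r || true

[E [E [E [E [T [F false]]] || [T [F true]]] || [T [F r]]] || [T [F true]]]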